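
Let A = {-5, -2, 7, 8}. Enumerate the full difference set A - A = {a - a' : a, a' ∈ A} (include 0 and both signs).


A - A = {a - a' : a, a' ∈ A}.
Compute a - a' for each ordered pair (a, a'):
a = -5: -5--5=0, -5--2=-3, -5-7=-12, -5-8=-13
a = -2: -2--5=3, -2--2=0, -2-7=-9, -2-8=-10
a = 7: 7--5=12, 7--2=9, 7-7=0, 7-8=-1
a = 8: 8--5=13, 8--2=10, 8-7=1, 8-8=0
Collecting distinct values (and noting 0 appears from a-a):
A - A = {-13, -12, -10, -9, -3, -1, 0, 1, 3, 9, 10, 12, 13}
|A - A| = 13

A - A = {-13, -12, -10, -9, -3, -1, 0, 1, 3, 9, 10, 12, 13}


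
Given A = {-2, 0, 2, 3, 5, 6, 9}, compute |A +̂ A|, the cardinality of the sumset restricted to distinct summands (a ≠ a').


Restricted sumset: A +̂ A = {a + a' : a ∈ A, a' ∈ A, a ≠ a'}.
Equivalently, take A + A and drop any sum 2a that is achievable ONLY as a + a for a ∈ A (i.e. sums representable only with equal summands).
Enumerate pairs (a, a') with a < a' (symmetric, so each unordered pair gives one sum; this covers all a ≠ a'):
  -2 + 0 = -2
  -2 + 2 = 0
  -2 + 3 = 1
  -2 + 5 = 3
  -2 + 6 = 4
  -2 + 9 = 7
  0 + 2 = 2
  0 + 3 = 3
  0 + 5 = 5
  0 + 6 = 6
  0 + 9 = 9
  2 + 3 = 5
  2 + 5 = 7
  2 + 6 = 8
  2 + 9 = 11
  3 + 5 = 8
  3 + 6 = 9
  3 + 9 = 12
  5 + 6 = 11
  5 + 9 = 14
  6 + 9 = 15
Collected distinct sums: {-2, 0, 1, 2, 3, 4, 5, 6, 7, 8, 9, 11, 12, 14, 15}
|A +̂ A| = 15
(Reference bound: |A +̂ A| ≥ 2|A| - 3 for |A| ≥ 2, with |A| = 7 giving ≥ 11.)

|A +̂ A| = 15


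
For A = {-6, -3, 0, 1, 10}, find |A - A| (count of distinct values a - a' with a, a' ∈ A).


A - A = {a - a' : a, a' ∈ A}; |A| = 5.
Bounds: 2|A|-1 ≤ |A - A| ≤ |A|² - |A| + 1, i.e. 9 ≤ |A - A| ≤ 21.
Note: 0 ∈ A - A always (from a - a). The set is symmetric: if d ∈ A - A then -d ∈ A - A.
Enumerate nonzero differences d = a - a' with a > a' (then include -d):
Positive differences: {1, 3, 4, 6, 7, 9, 10, 13, 16}
Full difference set: {0} ∪ (positive diffs) ∪ (negative diffs).
|A - A| = 1 + 2·9 = 19 (matches direct enumeration: 19).

|A - A| = 19


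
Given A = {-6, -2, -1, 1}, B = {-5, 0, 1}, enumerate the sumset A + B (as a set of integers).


A + B = {a + b : a ∈ A, b ∈ B}.
Enumerate all |A|·|B| = 4·3 = 12 pairs (a, b) and collect distinct sums.
a = -6: -6+-5=-11, -6+0=-6, -6+1=-5
a = -2: -2+-5=-7, -2+0=-2, -2+1=-1
a = -1: -1+-5=-6, -1+0=-1, -1+1=0
a = 1: 1+-5=-4, 1+0=1, 1+1=2
Collecting distinct sums: A + B = {-11, -7, -6, -5, -4, -2, -1, 0, 1, 2}
|A + B| = 10

A + B = {-11, -7, -6, -5, -4, -2, -1, 0, 1, 2}


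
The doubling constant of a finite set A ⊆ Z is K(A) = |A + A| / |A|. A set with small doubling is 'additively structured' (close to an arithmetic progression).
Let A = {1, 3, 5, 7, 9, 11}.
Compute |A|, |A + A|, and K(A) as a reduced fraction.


|A| = 6.
Compute A + A by enumerating all 36 pairs.
A + A = {2, 4, 6, 8, 10, 12, 14, 16, 18, 20, 22}, so |A + A| = 11.
K = |A + A| / |A| = 11/6 (already in lowest terms) ≈ 1.8333.
Reference: AP of size 6 gives K = 11/6 ≈ 1.8333; a fully generic set of size 6 gives K ≈ 3.5000.

|A| = 6, |A + A| = 11, K = 11/6.


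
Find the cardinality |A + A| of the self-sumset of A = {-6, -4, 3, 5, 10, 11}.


A + A = {a + a' : a, a' ∈ A}; |A| = 6.
General bounds: 2|A| - 1 ≤ |A + A| ≤ |A|(|A|+1)/2, i.e. 11 ≤ |A + A| ≤ 21.
Lower bound 2|A|-1 is attained iff A is an arithmetic progression.
Enumerate sums a + a' for a ≤ a' (symmetric, so this suffices):
a = -6: -6+-6=-12, -6+-4=-10, -6+3=-3, -6+5=-1, -6+10=4, -6+11=5
a = -4: -4+-4=-8, -4+3=-1, -4+5=1, -4+10=6, -4+11=7
a = 3: 3+3=6, 3+5=8, 3+10=13, 3+11=14
a = 5: 5+5=10, 5+10=15, 5+11=16
a = 10: 10+10=20, 10+11=21
a = 11: 11+11=22
Distinct sums: {-12, -10, -8, -3, -1, 1, 4, 5, 6, 7, 8, 10, 13, 14, 15, 16, 20, 21, 22}
|A + A| = 19

|A + A| = 19


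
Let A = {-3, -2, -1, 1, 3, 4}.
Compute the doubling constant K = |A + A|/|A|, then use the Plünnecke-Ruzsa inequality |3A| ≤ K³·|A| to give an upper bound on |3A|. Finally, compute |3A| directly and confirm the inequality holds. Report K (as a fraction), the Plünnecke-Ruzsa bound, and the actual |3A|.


|A| = 6.
Step 1: Compute A + A by enumerating all 36 pairs.
A + A = {-6, -5, -4, -3, -2, -1, 0, 1, 2, 3, 4, 5, 6, 7, 8}, so |A + A| = 15.
Step 2: Doubling constant K = |A + A|/|A| = 15/6 = 15/6 ≈ 2.5000.
Step 3: Plünnecke-Ruzsa gives |3A| ≤ K³·|A| = (2.5000)³ · 6 ≈ 93.7500.
Step 4: Compute 3A = A + A + A directly by enumerating all triples (a,b,c) ∈ A³; |3A| = 22.
Step 5: Check 22 ≤ 93.7500? Yes ✓.

K = 15/6, Plünnecke-Ruzsa bound K³|A| ≈ 93.7500, |3A| = 22, inequality holds.


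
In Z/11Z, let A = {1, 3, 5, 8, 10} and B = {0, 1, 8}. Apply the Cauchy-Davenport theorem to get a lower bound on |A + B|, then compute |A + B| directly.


Cauchy-Davenport: |A + B| ≥ min(p, |A| + |B| - 1) for A, B nonempty in Z/pZ.
|A| = 5, |B| = 3, p = 11.
CD lower bound = min(11, 5 + 3 - 1) = min(11, 7) = 7.
Compute A + B mod 11 directly:
a = 1: 1+0=1, 1+1=2, 1+8=9
a = 3: 3+0=3, 3+1=4, 3+8=0
a = 5: 5+0=5, 5+1=6, 5+8=2
a = 8: 8+0=8, 8+1=9, 8+8=5
a = 10: 10+0=10, 10+1=0, 10+8=7
A + B = {0, 1, 2, 3, 4, 5, 6, 7, 8, 9, 10}, so |A + B| = 11.
Verify: 11 ≥ 7? Yes ✓.

CD lower bound = 7, actual |A + B| = 11.


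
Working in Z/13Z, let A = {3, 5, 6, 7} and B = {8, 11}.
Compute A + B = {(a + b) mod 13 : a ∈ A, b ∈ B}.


Work in Z/13Z: reduce every sum a + b modulo 13.
Enumerate all 8 pairs:
a = 3: 3+8=11, 3+11=1
a = 5: 5+8=0, 5+11=3
a = 6: 6+8=1, 6+11=4
a = 7: 7+8=2, 7+11=5
Distinct residues collected: {0, 1, 2, 3, 4, 5, 11}
|A + B| = 7 (out of 13 total residues).

A + B = {0, 1, 2, 3, 4, 5, 11}


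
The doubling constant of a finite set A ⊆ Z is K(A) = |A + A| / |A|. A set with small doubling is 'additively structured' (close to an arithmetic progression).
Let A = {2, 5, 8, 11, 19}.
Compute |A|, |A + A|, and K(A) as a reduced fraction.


|A| = 5.
Compute A + A by enumerating all 25 pairs.
A + A = {4, 7, 10, 13, 16, 19, 21, 22, 24, 27, 30, 38}, so |A + A| = 12.
K = |A + A| / |A| = 12/5 (already in lowest terms) ≈ 2.4000.
Reference: AP of size 5 gives K = 9/5 ≈ 1.8000; a fully generic set of size 5 gives K ≈ 3.0000.

|A| = 5, |A + A| = 12, K = 12/5.


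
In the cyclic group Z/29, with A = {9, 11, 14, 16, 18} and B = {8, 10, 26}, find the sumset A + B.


Work in Z/29Z: reduce every sum a + b modulo 29.
Enumerate all 15 pairs:
a = 9: 9+8=17, 9+10=19, 9+26=6
a = 11: 11+8=19, 11+10=21, 11+26=8
a = 14: 14+8=22, 14+10=24, 14+26=11
a = 16: 16+8=24, 16+10=26, 16+26=13
a = 18: 18+8=26, 18+10=28, 18+26=15
Distinct residues collected: {6, 8, 11, 13, 15, 17, 19, 21, 22, 24, 26, 28}
|A + B| = 12 (out of 29 total residues).

A + B = {6, 8, 11, 13, 15, 17, 19, 21, 22, 24, 26, 28}


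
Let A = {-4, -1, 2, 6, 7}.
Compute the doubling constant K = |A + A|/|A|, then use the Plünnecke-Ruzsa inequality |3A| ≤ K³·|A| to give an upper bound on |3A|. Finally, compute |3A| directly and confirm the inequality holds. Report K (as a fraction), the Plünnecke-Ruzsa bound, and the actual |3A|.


|A| = 5.
Step 1: Compute A + A by enumerating all 25 pairs.
A + A = {-8, -5, -2, 1, 2, 3, 4, 5, 6, 8, 9, 12, 13, 14}, so |A + A| = 14.
Step 2: Doubling constant K = |A + A|/|A| = 14/5 = 14/5 ≈ 2.8000.
Step 3: Plünnecke-Ruzsa gives |3A| ≤ K³·|A| = (2.8000)³ · 5 ≈ 109.7600.
Step 4: Compute 3A = A + A + A directly by enumerating all triples (a,b,c) ∈ A³; |3A| = 27.
Step 5: Check 27 ≤ 109.7600? Yes ✓.

K = 14/5, Plünnecke-Ruzsa bound K³|A| ≈ 109.7600, |3A| = 27, inequality holds.


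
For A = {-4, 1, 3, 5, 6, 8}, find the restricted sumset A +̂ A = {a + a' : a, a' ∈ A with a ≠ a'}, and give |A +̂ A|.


Restricted sumset: A +̂ A = {a + a' : a ∈ A, a' ∈ A, a ≠ a'}.
Equivalently, take A + A and drop any sum 2a that is achievable ONLY as a + a for a ∈ A (i.e. sums representable only with equal summands).
Enumerate pairs (a, a') with a < a' (symmetric, so each unordered pair gives one sum; this covers all a ≠ a'):
  -4 + 1 = -3
  -4 + 3 = -1
  -4 + 5 = 1
  -4 + 6 = 2
  -4 + 8 = 4
  1 + 3 = 4
  1 + 5 = 6
  1 + 6 = 7
  1 + 8 = 9
  3 + 5 = 8
  3 + 6 = 9
  3 + 8 = 11
  5 + 6 = 11
  5 + 8 = 13
  6 + 8 = 14
Collected distinct sums: {-3, -1, 1, 2, 4, 6, 7, 8, 9, 11, 13, 14}
|A +̂ A| = 12
(Reference bound: |A +̂ A| ≥ 2|A| - 3 for |A| ≥ 2, with |A| = 6 giving ≥ 9.)

|A +̂ A| = 12


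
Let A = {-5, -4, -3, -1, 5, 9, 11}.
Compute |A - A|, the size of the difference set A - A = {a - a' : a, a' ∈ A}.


A - A = {a - a' : a, a' ∈ A}; |A| = 7.
Bounds: 2|A|-1 ≤ |A - A| ≤ |A|² - |A| + 1, i.e. 13 ≤ |A - A| ≤ 43.
Note: 0 ∈ A - A always (from a - a). The set is symmetric: if d ∈ A - A then -d ∈ A - A.
Enumerate nonzero differences d = a - a' with a > a' (then include -d):
Positive differences: {1, 2, 3, 4, 6, 8, 9, 10, 12, 13, 14, 15, 16}
Full difference set: {0} ∪ (positive diffs) ∪ (negative diffs).
|A - A| = 1 + 2·13 = 27 (matches direct enumeration: 27).

|A - A| = 27


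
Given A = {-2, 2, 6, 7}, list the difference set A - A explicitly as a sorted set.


A - A = {a - a' : a, a' ∈ A}.
Compute a - a' for each ordered pair (a, a'):
a = -2: -2--2=0, -2-2=-4, -2-6=-8, -2-7=-9
a = 2: 2--2=4, 2-2=0, 2-6=-4, 2-7=-5
a = 6: 6--2=8, 6-2=4, 6-6=0, 6-7=-1
a = 7: 7--2=9, 7-2=5, 7-6=1, 7-7=0
Collecting distinct values (and noting 0 appears from a-a):
A - A = {-9, -8, -5, -4, -1, 0, 1, 4, 5, 8, 9}
|A - A| = 11

A - A = {-9, -8, -5, -4, -1, 0, 1, 4, 5, 8, 9}


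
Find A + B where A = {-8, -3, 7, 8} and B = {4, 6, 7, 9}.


A + B = {a + b : a ∈ A, b ∈ B}.
Enumerate all |A|·|B| = 4·4 = 16 pairs (a, b) and collect distinct sums.
a = -8: -8+4=-4, -8+6=-2, -8+7=-1, -8+9=1
a = -3: -3+4=1, -3+6=3, -3+7=4, -3+9=6
a = 7: 7+4=11, 7+6=13, 7+7=14, 7+9=16
a = 8: 8+4=12, 8+6=14, 8+7=15, 8+9=17
Collecting distinct sums: A + B = {-4, -2, -1, 1, 3, 4, 6, 11, 12, 13, 14, 15, 16, 17}
|A + B| = 14

A + B = {-4, -2, -1, 1, 3, 4, 6, 11, 12, 13, 14, 15, 16, 17}


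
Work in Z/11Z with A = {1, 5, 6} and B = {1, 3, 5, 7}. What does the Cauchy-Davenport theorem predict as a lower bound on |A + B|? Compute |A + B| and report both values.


Cauchy-Davenport: |A + B| ≥ min(p, |A| + |B| - 1) for A, B nonempty in Z/pZ.
|A| = 3, |B| = 4, p = 11.
CD lower bound = min(11, 3 + 4 - 1) = min(11, 6) = 6.
Compute A + B mod 11 directly:
a = 1: 1+1=2, 1+3=4, 1+5=6, 1+7=8
a = 5: 5+1=6, 5+3=8, 5+5=10, 5+7=1
a = 6: 6+1=7, 6+3=9, 6+5=0, 6+7=2
A + B = {0, 1, 2, 4, 6, 7, 8, 9, 10}, so |A + B| = 9.
Verify: 9 ≥ 6? Yes ✓.

CD lower bound = 6, actual |A + B| = 9.


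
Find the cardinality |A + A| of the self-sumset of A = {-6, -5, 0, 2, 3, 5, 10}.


A + A = {a + a' : a, a' ∈ A}; |A| = 7.
General bounds: 2|A| - 1 ≤ |A + A| ≤ |A|(|A|+1)/2, i.e. 13 ≤ |A + A| ≤ 28.
Lower bound 2|A|-1 is attained iff A is an arithmetic progression.
Enumerate sums a + a' for a ≤ a' (symmetric, so this suffices):
a = -6: -6+-6=-12, -6+-5=-11, -6+0=-6, -6+2=-4, -6+3=-3, -6+5=-1, -6+10=4
a = -5: -5+-5=-10, -5+0=-5, -5+2=-3, -5+3=-2, -5+5=0, -5+10=5
a = 0: 0+0=0, 0+2=2, 0+3=3, 0+5=5, 0+10=10
a = 2: 2+2=4, 2+3=5, 2+5=7, 2+10=12
a = 3: 3+3=6, 3+5=8, 3+10=13
a = 5: 5+5=10, 5+10=15
a = 10: 10+10=20
Distinct sums: {-12, -11, -10, -6, -5, -4, -3, -2, -1, 0, 2, 3, 4, 5, 6, 7, 8, 10, 12, 13, 15, 20}
|A + A| = 22

|A + A| = 22


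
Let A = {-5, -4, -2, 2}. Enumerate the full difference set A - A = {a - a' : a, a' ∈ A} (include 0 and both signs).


A - A = {a - a' : a, a' ∈ A}.
Compute a - a' for each ordered pair (a, a'):
a = -5: -5--5=0, -5--4=-1, -5--2=-3, -5-2=-7
a = -4: -4--5=1, -4--4=0, -4--2=-2, -4-2=-6
a = -2: -2--5=3, -2--4=2, -2--2=0, -2-2=-4
a = 2: 2--5=7, 2--4=6, 2--2=4, 2-2=0
Collecting distinct values (and noting 0 appears from a-a):
A - A = {-7, -6, -4, -3, -2, -1, 0, 1, 2, 3, 4, 6, 7}
|A - A| = 13

A - A = {-7, -6, -4, -3, -2, -1, 0, 1, 2, 3, 4, 6, 7}


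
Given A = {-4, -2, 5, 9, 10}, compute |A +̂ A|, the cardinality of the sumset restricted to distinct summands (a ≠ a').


Restricted sumset: A +̂ A = {a + a' : a ∈ A, a' ∈ A, a ≠ a'}.
Equivalently, take A + A and drop any sum 2a that is achievable ONLY as a + a for a ∈ A (i.e. sums representable only with equal summands).
Enumerate pairs (a, a') with a < a' (symmetric, so each unordered pair gives one sum; this covers all a ≠ a'):
  -4 + -2 = -6
  -4 + 5 = 1
  -4 + 9 = 5
  -4 + 10 = 6
  -2 + 5 = 3
  -2 + 9 = 7
  -2 + 10 = 8
  5 + 9 = 14
  5 + 10 = 15
  9 + 10 = 19
Collected distinct sums: {-6, 1, 3, 5, 6, 7, 8, 14, 15, 19}
|A +̂ A| = 10
(Reference bound: |A +̂ A| ≥ 2|A| - 3 for |A| ≥ 2, with |A| = 5 giving ≥ 7.)

|A +̂ A| = 10


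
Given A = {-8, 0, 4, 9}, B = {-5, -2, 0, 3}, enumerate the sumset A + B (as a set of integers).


A + B = {a + b : a ∈ A, b ∈ B}.
Enumerate all |A|·|B| = 4·4 = 16 pairs (a, b) and collect distinct sums.
a = -8: -8+-5=-13, -8+-2=-10, -8+0=-8, -8+3=-5
a = 0: 0+-5=-5, 0+-2=-2, 0+0=0, 0+3=3
a = 4: 4+-5=-1, 4+-2=2, 4+0=4, 4+3=7
a = 9: 9+-5=4, 9+-2=7, 9+0=9, 9+3=12
Collecting distinct sums: A + B = {-13, -10, -8, -5, -2, -1, 0, 2, 3, 4, 7, 9, 12}
|A + B| = 13

A + B = {-13, -10, -8, -5, -2, -1, 0, 2, 3, 4, 7, 9, 12}


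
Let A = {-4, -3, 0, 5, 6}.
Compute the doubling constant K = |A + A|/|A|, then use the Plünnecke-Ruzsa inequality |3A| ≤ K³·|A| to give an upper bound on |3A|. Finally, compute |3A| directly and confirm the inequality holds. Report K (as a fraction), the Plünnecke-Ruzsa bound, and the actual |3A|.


|A| = 5.
Step 1: Compute A + A by enumerating all 25 pairs.
A + A = {-8, -7, -6, -4, -3, 0, 1, 2, 3, 5, 6, 10, 11, 12}, so |A + A| = 14.
Step 2: Doubling constant K = |A + A|/|A| = 14/5 = 14/5 ≈ 2.8000.
Step 3: Plünnecke-Ruzsa gives |3A| ≤ K³·|A| = (2.8000)³ · 5 ≈ 109.7600.
Step 4: Compute 3A = A + A + A directly by enumerating all triples (a,b,c) ∈ A³; |3A| = 27.
Step 5: Check 27 ≤ 109.7600? Yes ✓.

K = 14/5, Plünnecke-Ruzsa bound K³|A| ≈ 109.7600, |3A| = 27, inequality holds.


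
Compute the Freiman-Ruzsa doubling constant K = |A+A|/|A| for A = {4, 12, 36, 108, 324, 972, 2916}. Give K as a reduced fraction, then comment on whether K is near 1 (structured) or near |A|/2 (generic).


|A| = 7.
Compute A + A by enumerating all 49 pairs.
A + A = {8, 16, 24, 40, 48, 72, 112, 120, 144, 216, 328, 336, 360, 432, 648, 976, 984, 1008, 1080, 1296, 1944, 2920, 2928, 2952, 3024, 3240, 3888, 5832}, so |A + A| = 28.
K = |A + A| / |A| = 28/7 = 4/1 ≈ 4.0000.
Reference: AP of size 7 gives K = 13/7 ≈ 1.8571; a fully generic set of size 7 gives K ≈ 4.0000.

|A| = 7, |A + A| = 28, K = 28/7 = 4/1.


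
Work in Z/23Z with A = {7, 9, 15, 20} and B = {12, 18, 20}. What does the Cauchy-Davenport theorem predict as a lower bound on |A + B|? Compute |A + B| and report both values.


Cauchy-Davenport: |A + B| ≥ min(p, |A| + |B| - 1) for A, B nonempty in Z/pZ.
|A| = 4, |B| = 3, p = 23.
CD lower bound = min(23, 4 + 3 - 1) = min(23, 6) = 6.
Compute A + B mod 23 directly:
a = 7: 7+12=19, 7+18=2, 7+20=4
a = 9: 9+12=21, 9+18=4, 9+20=6
a = 15: 15+12=4, 15+18=10, 15+20=12
a = 20: 20+12=9, 20+18=15, 20+20=17
A + B = {2, 4, 6, 9, 10, 12, 15, 17, 19, 21}, so |A + B| = 10.
Verify: 10 ≥ 6? Yes ✓.

CD lower bound = 6, actual |A + B| = 10.


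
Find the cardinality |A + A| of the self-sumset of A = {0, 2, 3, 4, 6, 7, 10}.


A + A = {a + a' : a, a' ∈ A}; |A| = 7.
General bounds: 2|A| - 1 ≤ |A + A| ≤ |A|(|A|+1)/2, i.e. 13 ≤ |A + A| ≤ 28.
Lower bound 2|A|-1 is attained iff A is an arithmetic progression.
Enumerate sums a + a' for a ≤ a' (symmetric, so this suffices):
a = 0: 0+0=0, 0+2=2, 0+3=3, 0+4=4, 0+6=6, 0+7=7, 0+10=10
a = 2: 2+2=4, 2+3=5, 2+4=6, 2+6=8, 2+7=9, 2+10=12
a = 3: 3+3=6, 3+4=7, 3+6=9, 3+7=10, 3+10=13
a = 4: 4+4=8, 4+6=10, 4+7=11, 4+10=14
a = 6: 6+6=12, 6+7=13, 6+10=16
a = 7: 7+7=14, 7+10=17
a = 10: 10+10=20
Distinct sums: {0, 2, 3, 4, 5, 6, 7, 8, 9, 10, 11, 12, 13, 14, 16, 17, 20}
|A + A| = 17

|A + A| = 17


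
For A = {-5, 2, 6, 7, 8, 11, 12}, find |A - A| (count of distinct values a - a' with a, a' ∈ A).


A - A = {a - a' : a, a' ∈ A}; |A| = 7.
Bounds: 2|A|-1 ≤ |A - A| ≤ |A|² - |A| + 1, i.e. 13 ≤ |A - A| ≤ 43.
Note: 0 ∈ A - A always (from a - a). The set is symmetric: if d ∈ A - A then -d ∈ A - A.
Enumerate nonzero differences d = a - a' with a > a' (then include -d):
Positive differences: {1, 2, 3, 4, 5, 6, 7, 9, 10, 11, 12, 13, 16, 17}
Full difference set: {0} ∪ (positive diffs) ∪ (negative diffs).
|A - A| = 1 + 2·14 = 29 (matches direct enumeration: 29).

|A - A| = 29


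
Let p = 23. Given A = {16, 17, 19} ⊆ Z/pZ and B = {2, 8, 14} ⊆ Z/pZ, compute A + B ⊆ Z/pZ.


Work in Z/23Z: reduce every sum a + b modulo 23.
Enumerate all 9 pairs:
a = 16: 16+2=18, 16+8=1, 16+14=7
a = 17: 17+2=19, 17+8=2, 17+14=8
a = 19: 19+2=21, 19+8=4, 19+14=10
Distinct residues collected: {1, 2, 4, 7, 8, 10, 18, 19, 21}
|A + B| = 9 (out of 23 total residues).

A + B = {1, 2, 4, 7, 8, 10, 18, 19, 21}


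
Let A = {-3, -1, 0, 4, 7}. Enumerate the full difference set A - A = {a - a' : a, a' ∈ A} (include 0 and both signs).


A - A = {a - a' : a, a' ∈ A}.
Compute a - a' for each ordered pair (a, a'):
a = -3: -3--3=0, -3--1=-2, -3-0=-3, -3-4=-7, -3-7=-10
a = -1: -1--3=2, -1--1=0, -1-0=-1, -1-4=-5, -1-7=-8
a = 0: 0--3=3, 0--1=1, 0-0=0, 0-4=-4, 0-7=-7
a = 4: 4--3=7, 4--1=5, 4-0=4, 4-4=0, 4-7=-3
a = 7: 7--3=10, 7--1=8, 7-0=7, 7-4=3, 7-7=0
Collecting distinct values (and noting 0 appears from a-a):
A - A = {-10, -8, -7, -5, -4, -3, -2, -1, 0, 1, 2, 3, 4, 5, 7, 8, 10}
|A - A| = 17

A - A = {-10, -8, -7, -5, -4, -3, -2, -1, 0, 1, 2, 3, 4, 5, 7, 8, 10}


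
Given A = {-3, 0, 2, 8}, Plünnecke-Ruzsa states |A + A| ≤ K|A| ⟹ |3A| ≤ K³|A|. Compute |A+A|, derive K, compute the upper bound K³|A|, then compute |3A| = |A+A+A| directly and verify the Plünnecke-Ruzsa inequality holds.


|A| = 4.
Step 1: Compute A + A by enumerating all 16 pairs.
A + A = {-6, -3, -1, 0, 2, 4, 5, 8, 10, 16}, so |A + A| = 10.
Step 2: Doubling constant K = |A + A|/|A| = 10/4 = 10/4 ≈ 2.5000.
Step 3: Plünnecke-Ruzsa gives |3A| ≤ K³·|A| = (2.5000)³ · 4 ≈ 62.5000.
Step 4: Compute 3A = A + A + A directly by enumerating all triples (a,b,c) ∈ A³; |3A| = 19.
Step 5: Check 19 ≤ 62.5000? Yes ✓.

K = 10/4, Plünnecke-Ruzsa bound K³|A| ≈ 62.5000, |3A| = 19, inequality holds.


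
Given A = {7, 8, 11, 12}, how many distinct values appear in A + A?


A + A = {a + a' : a, a' ∈ A}; |A| = 4.
General bounds: 2|A| - 1 ≤ |A + A| ≤ |A|(|A|+1)/2, i.e. 7 ≤ |A + A| ≤ 10.
Lower bound 2|A|-1 is attained iff A is an arithmetic progression.
Enumerate sums a + a' for a ≤ a' (symmetric, so this suffices):
a = 7: 7+7=14, 7+8=15, 7+11=18, 7+12=19
a = 8: 8+8=16, 8+11=19, 8+12=20
a = 11: 11+11=22, 11+12=23
a = 12: 12+12=24
Distinct sums: {14, 15, 16, 18, 19, 20, 22, 23, 24}
|A + A| = 9

|A + A| = 9


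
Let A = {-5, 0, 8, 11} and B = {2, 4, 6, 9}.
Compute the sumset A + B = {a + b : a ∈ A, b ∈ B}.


A + B = {a + b : a ∈ A, b ∈ B}.
Enumerate all |A|·|B| = 4·4 = 16 pairs (a, b) and collect distinct sums.
a = -5: -5+2=-3, -5+4=-1, -5+6=1, -5+9=4
a = 0: 0+2=2, 0+4=4, 0+6=6, 0+9=9
a = 8: 8+2=10, 8+4=12, 8+6=14, 8+9=17
a = 11: 11+2=13, 11+4=15, 11+6=17, 11+9=20
Collecting distinct sums: A + B = {-3, -1, 1, 2, 4, 6, 9, 10, 12, 13, 14, 15, 17, 20}
|A + B| = 14

A + B = {-3, -1, 1, 2, 4, 6, 9, 10, 12, 13, 14, 15, 17, 20}


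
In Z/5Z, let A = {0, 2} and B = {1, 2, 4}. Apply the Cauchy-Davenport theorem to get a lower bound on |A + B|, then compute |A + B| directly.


Cauchy-Davenport: |A + B| ≥ min(p, |A| + |B| - 1) for A, B nonempty in Z/pZ.
|A| = 2, |B| = 3, p = 5.
CD lower bound = min(5, 2 + 3 - 1) = min(5, 4) = 4.
Compute A + B mod 5 directly:
a = 0: 0+1=1, 0+2=2, 0+4=4
a = 2: 2+1=3, 2+2=4, 2+4=1
A + B = {1, 2, 3, 4}, so |A + B| = 4.
Verify: 4 ≥ 4? Yes ✓.

CD lower bound = 4, actual |A + B| = 4.


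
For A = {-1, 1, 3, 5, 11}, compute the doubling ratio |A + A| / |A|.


|A| = 5.
Compute A + A by enumerating all 25 pairs.
A + A = {-2, 0, 2, 4, 6, 8, 10, 12, 14, 16, 22}, so |A + A| = 11.
K = |A + A| / |A| = 11/5 (already in lowest terms) ≈ 2.2000.
Reference: AP of size 5 gives K = 9/5 ≈ 1.8000; a fully generic set of size 5 gives K ≈ 3.0000.

|A| = 5, |A + A| = 11, K = 11/5.


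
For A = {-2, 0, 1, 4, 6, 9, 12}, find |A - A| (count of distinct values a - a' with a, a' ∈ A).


A - A = {a - a' : a, a' ∈ A}; |A| = 7.
Bounds: 2|A|-1 ≤ |A - A| ≤ |A|² - |A| + 1, i.e. 13 ≤ |A - A| ≤ 43.
Note: 0 ∈ A - A always (from a - a). The set is symmetric: if d ∈ A - A then -d ∈ A - A.
Enumerate nonzero differences d = a - a' with a > a' (then include -d):
Positive differences: {1, 2, 3, 4, 5, 6, 8, 9, 11, 12, 14}
Full difference set: {0} ∪ (positive diffs) ∪ (negative diffs).
|A - A| = 1 + 2·11 = 23 (matches direct enumeration: 23).

|A - A| = 23


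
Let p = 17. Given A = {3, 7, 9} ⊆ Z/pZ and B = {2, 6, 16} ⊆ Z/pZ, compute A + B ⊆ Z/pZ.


Work in Z/17Z: reduce every sum a + b modulo 17.
Enumerate all 9 pairs:
a = 3: 3+2=5, 3+6=9, 3+16=2
a = 7: 7+2=9, 7+6=13, 7+16=6
a = 9: 9+2=11, 9+6=15, 9+16=8
Distinct residues collected: {2, 5, 6, 8, 9, 11, 13, 15}
|A + B| = 8 (out of 17 total residues).

A + B = {2, 5, 6, 8, 9, 11, 13, 15}


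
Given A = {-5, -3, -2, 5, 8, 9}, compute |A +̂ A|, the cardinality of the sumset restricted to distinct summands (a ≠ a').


Restricted sumset: A +̂ A = {a + a' : a ∈ A, a' ∈ A, a ≠ a'}.
Equivalently, take A + A and drop any sum 2a that is achievable ONLY as a + a for a ∈ A (i.e. sums representable only with equal summands).
Enumerate pairs (a, a') with a < a' (symmetric, so each unordered pair gives one sum; this covers all a ≠ a'):
  -5 + -3 = -8
  -5 + -2 = -7
  -5 + 5 = 0
  -5 + 8 = 3
  -5 + 9 = 4
  -3 + -2 = -5
  -3 + 5 = 2
  -3 + 8 = 5
  -3 + 9 = 6
  -2 + 5 = 3
  -2 + 8 = 6
  -2 + 9 = 7
  5 + 8 = 13
  5 + 9 = 14
  8 + 9 = 17
Collected distinct sums: {-8, -7, -5, 0, 2, 3, 4, 5, 6, 7, 13, 14, 17}
|A +̂ A| = 13
(Reference bound: |A +̂ A| ≥ 2|A| - 3 for |A| ≥ 2, with |A| = 6 giving ≥ 9.)

|A +̂ A| = 13


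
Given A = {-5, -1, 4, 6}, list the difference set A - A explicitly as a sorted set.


A - A = {a - a' : a, a' ∈ A}.
Compute a - a' for each ordered pair (a, a'):
a = -5: -5--5=0, -5--1=-4, -5-4=-9, -5-6=-11
a = -1: -1--5=4, -1--1=0, -1-4=-5, -1-6=-7
a = 4: 4--5=9, 4--1=5, 4-4=0, 4-6=-2
a = 6: 6--5=11, 6--1=7, 6-4=2, 6-6=0
Collecting distinct values (and noting 0 appears from a-a):
A - A = {-11, -9, -7, -5, -4, -2, 0, 2, 4, 5, 7, 9, 11}
|A - A| = 13

A - A = {-11, -9, -7, -5, -4, -2, 0, 2, 4, 5, 7, 9, 11}


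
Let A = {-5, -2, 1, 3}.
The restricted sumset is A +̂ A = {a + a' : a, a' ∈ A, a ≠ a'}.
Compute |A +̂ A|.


Restricted sumset: A +̂ A = {a + a' : a ∈ A, a' ∈ A, a ≠ a'}.
Equivalently, take A + A and drop any sum 2a that is achievable ONLY as a + a for a ∈ A (i.e. sums representable only with equal summands).
Enumerate pairs (a, a') with a < a' (symmetric, so each unordered pair gives one sum; this covers all a ≠ a'):
  -5 + -2 = -7
  -5 + 1 = -4
  -5 + 3 = -2
  -2 + 1 = -1
  -2 + 3 = 1
  1 + 3 = 4
Collected distinct sums: {-7, -4, -2, -1, 1, 4}
|A +̂ A| = 6
(Reference bound: |A +̂ A| ≥ 2|A| - 3 for |A| ≥ 2, with |A| = 4 giving ≥ 5.)

|A +̂ A| = 6


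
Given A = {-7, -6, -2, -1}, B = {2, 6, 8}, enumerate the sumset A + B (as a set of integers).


A + B = {a + b : a ∈ A, b ∈ B}.
Enumerate all |A|·|B| = 4·3 = 12 pairs (a, b) and collect distinct sums.
a = -7: -7+2=-5, -7+6=-1, -7+8=1
a = -6: -6+2=-4, -6+6=0, -6+8=2
a = -2: -2+2=0, -2+6=4, -2+8=6
a = -1: -1+2=1, -1+6=5, -1+8=7
Collecting distinct sums: A + B = {-5, -4, -1, 0, 1, 2, 4, 5, 6, 7}
|A + B| = 10

A + B = {-5, -4, -1, 0, 1, 2, 4, 5, 6, 7}


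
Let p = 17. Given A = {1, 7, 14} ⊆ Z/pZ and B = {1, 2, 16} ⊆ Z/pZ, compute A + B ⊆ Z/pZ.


Work in Z/17Z: reduce every sum a + b modulo 17.
Enumerate all 9 pairs:
a = 1: 1+1=2, 1+2=3, 1+16=0
a = 7: 7+1=8, 7+2=9, 7+16=6
a = 14: 14+1=15, 14+2=16, 14+16=13
Distinct residues collected: {0, 2, 3, 6, 8, 9, 13, 15, 16}
|A + B| = 9 (out of 17 total residues).

A + B = {0, 2, 3, 6, 8, 9, 13, 15, 16}


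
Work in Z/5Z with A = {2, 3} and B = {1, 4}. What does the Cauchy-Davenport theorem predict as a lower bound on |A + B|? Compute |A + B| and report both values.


Cauchy-Davenport: |A + B| ≥ min(p, |A| + |B| - 1) for A, B nonempty in Z/pZ.
|A| = 2, |B| = 2, p = 5.
CD lower bound = min(5, 2 + 2 - 1) = min(5, 3) = 3.
Compute A + B mod 5 directly:
a = 2: 2+1=3, 2+4=1
a = 3: 3+1=4, 3+4=2
A + B = {1, 2, 3, 4}, so |A + B| = 4.
Verify: 4 ≥ 3? Yes ✓.

CD lower bound = 3, actual |A + B| = 4.


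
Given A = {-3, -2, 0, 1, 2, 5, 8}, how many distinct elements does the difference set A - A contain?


A - A = {a - a' : a, a' ∈ A}; |A| = 7.
Bounds: 2|A|-1 ≤ |A - A| ≤ |A|² - |A| + 1, i.e. 13 ≤ |A - A| ≤ 43.
Note: 0 ∈ A - A always (from a - a). The set is symmetric: if d ∈ A - A then -d ∈ A - A.
Enumerate nonzero differences d = a - a' with a > a' (then include -d):
Positive differences: {1, 2, 3, 4, 5, 6, 7, 8, 10, 11}
Full difference set: {0} ∪ (positive diffs) ∪ (negative diffs).
|A - A| = 1 + 2·10 = 21 (matches direct enumeration: 21).

|A - A| = 21


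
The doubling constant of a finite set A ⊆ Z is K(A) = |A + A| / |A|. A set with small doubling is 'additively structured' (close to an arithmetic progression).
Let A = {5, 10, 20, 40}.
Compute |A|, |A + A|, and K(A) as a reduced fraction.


|A| = 4.
Compute A + A by enumerating all 16 pairs.
A + A = {10, 15, 20, 25, 30, 40, 45, 50, 60, 80}, so |A + A| = 10.
K = |A + A| / |A| = 10/4 = 5/2 ≈ 2.5000.
Reference: AP of size 4 gives K = 7/4 ≈ 1.7500; a fully generic set of size 4 gives K ≈ 2.5000.

|A| = 4, |A + A| = 10, K = 10/4 = 5/2.


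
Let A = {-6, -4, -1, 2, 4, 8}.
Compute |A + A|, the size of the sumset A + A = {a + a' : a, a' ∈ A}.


A + A = {a + a' : a, a' ∈ A}; |A| = 6.
General bounds: 2|A| - 1 ≤ |A + A| ≤ |A|(|A|+1)/2, i.e. 11 ≤ |A + A| ≤ 21.
Lower bound 2|A|-1 is attained iff A is an arithmetic progression.
Enumerate sums a + a' for a ≤ a' (symmetric, so this suffices):
a = -6: -6+-6=-12, -6+-4=-10, -6+-1=-7, -6+2=-4, -6+4=-2, -6+8=2
a = -4: -4+-4=-8, -4+-1=-5, -4+2=-2, -4+4=0, -4+8=4
a = -1: -1+-1=-2, -1+2=1, -1+4=3, -1+8=7
a = 2: 2+2=4, 2+4=6, 2+8=10
a = 4: 4+4=8, 4+8=12
a = 8: 8+8=16
Distinct sums: {-12, -10, -8, -7, -5, -4, -2, 0, 1, 2, 3, 4, 6, 7, 8, 10, 12, 16}
|A + A| = 18

|A + A| = 18


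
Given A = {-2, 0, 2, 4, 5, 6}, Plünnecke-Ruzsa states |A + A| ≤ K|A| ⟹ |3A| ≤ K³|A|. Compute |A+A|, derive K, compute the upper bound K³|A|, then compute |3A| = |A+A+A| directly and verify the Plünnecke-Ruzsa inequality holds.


|A| = 6.
Step 1: Compute A + A by enumerating all 36 pairs.
A + A = {-4, -2, 0, 2, 3, 4, 5, 6, 7, 8, 9, 10, 11, 12}, so |A + A| = 14.
Step 2: Doubling constant K = |A + A|/|A| = 14/6 = 14/6 ≈ 2.3333.
Step 3: Plünnecke-Ruzsa gives |3A| ≤ K³·|A| = (2.3333)³ · 6 ≈ 76.2222.
Step 4: Compute 3A = A + A + A directly by enumerating all triples (a,b,c) ∈ A³; |3A| = 22.
Step 5: Check 22 ≤ 76.2222? Yes ✓.

K = 14/6, Plünnecke-Ruzsa bound K³|A| ≈ 76.2222, |3A| = 22, inequality holds.


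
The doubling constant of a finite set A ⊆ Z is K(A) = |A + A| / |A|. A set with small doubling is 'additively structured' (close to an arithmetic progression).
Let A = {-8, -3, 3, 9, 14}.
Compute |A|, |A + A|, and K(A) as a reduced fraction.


|A| = 5.
Compute A + A by enumerating all 25 pairs.
A + A = {-16, -11, -6, -5, 0, 1, 6, 11, 12, 17, 18, 23, 28}, so |A + A| = 13.
K = |A + A| / |A| = 13/5 (already in lowest terms) ≈ 2.6000.
Reference: AP of size 5 gives K = 9/5 ≈ 1.8000; a fully generic set of size 5 gives K ≈ 3.0000.

|A| = 5, |A + A| = 13, K = 13/5.


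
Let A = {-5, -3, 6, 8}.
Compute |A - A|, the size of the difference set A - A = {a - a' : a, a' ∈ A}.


A - A = {a - a' : a, a' ∈ A}; |A| = 4.
Bounds: 2|A|-1 ≤ |A - A| ≤ |A|² - |A| + 1, i.e. 7 ≤ |A - A| ≤ 13.
Note: 0 ∈ A - A always (from a - a). The set is symmetric: if d ∈ A - A then -d ∈ A - A.
Enumerate nonzero differences d = a - a' with a > a' (then include -d):
Positive differences: {2, 9, 11, 13}
Full difference set: {0} ∪ (positive diffs) ∪ (negative diffs).
|A - A| = 1 + 2·4 = 9 (matches direct enumeration: 9).

|A - A| = 9


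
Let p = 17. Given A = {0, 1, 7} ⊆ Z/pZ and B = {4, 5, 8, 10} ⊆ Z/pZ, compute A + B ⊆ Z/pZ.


Work in Z/17Z: reduce every sum a + b modulo 17.
Enumerate all 12 pairs:
a = 0: 0+4=4, 0+5=5, 0+8=8, 0+10=10
a = 1: 1+4=5, 1+5=6, 1+8=9, 1+10=11
a = 7: 7+4=11, 7+5=12, 7+8=15, 7+10=0
Distinct residues collected: {0, 4, 5, 6, 8, 9, 10, 11, 12, 15}
|A + B| = 10 (out of 17 total residues).

A + B = {0, 4, 5, 6, 8, 9, 10, 11, 12, 15}


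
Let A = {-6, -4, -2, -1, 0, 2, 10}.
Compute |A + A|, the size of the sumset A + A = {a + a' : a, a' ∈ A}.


A + A = {a + a' : a, a' ∈ A}; |A| = 7.
General bounds: 2|A| - 1 ≤ |A + A| ≤ |A|(|A|+1)/2, i.e. 13 ≤ |A + A| ≤ 28.
Lower bound 2|A|-1 is attained iff A is an arithmetic progression.
Enumerate sums a + a' for a ≤ a' (symmetric, so this suffices):
a = -6: -6+-6=-12, -6+-4=-10, -6+-2=-8, -6+-1=-7, -6+0=-6, -6+2=-4, -6+10=4
a = -4: -4+-4=-8, -4+-2=-6, -4+-1=-5, -4+0=-4, -4+2=-2, -4+10=6
a = -2: -2+-2=-4, -2+-1=-3, -2+0=-2, -2+2=0, -2+10=8
a = -1: -1+-1=-2, -1+0=-1, -1+2=1, -1+10=9
a = 0: 0+0=0, 0+2=2, 0+10=10
a = 2: 2+2=4, 2+10=12
a = 10: 10+10=20
Distinct sums: {-12, -10, -8, -7, -6, -5, -4, -3, -2, -1, 0, 1, 2, 4, 6, 8, 9, 10, 12, 20}
|A + A| = 20

|A + A| = 20


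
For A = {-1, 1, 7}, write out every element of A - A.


A - A = {a - a' : a, a' ∈ A}.
Compute a - a' for each ordered pair (a, a'):
a = -1: -1--1=0, -1-1=-2, -1-7=-8
a = 1: 1--1=2, 1-1=0, 1-7=-6
a = 7: 7--1=8, 7-1=6, 7-7=0
Collecting distinct values (and noting 0 appears from a-a):
A - A = {-8, -6, -2, 0, 2, 6, 8}
|A - A| = 7

A - A = {-8, -6, -2, 0, 2, 6, 8}


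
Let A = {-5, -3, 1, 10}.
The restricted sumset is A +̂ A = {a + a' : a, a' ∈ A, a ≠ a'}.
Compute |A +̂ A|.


Restricted sumset: A +̂ A = {a + a' : a ∈ A, a' ∈ A, a ≠ a'}.
Equivalently, take A + A and drop any sum 2a that is achievable ONLY as a + a for a ∈ A (i.e. sums representable only with equal summands).
Enumerate pairs (a, a') with a < a' (symmetric, so each unordered pair gives one sum; this covers all a ≠ a'):
  -5 + -3 = -8
  -5 + 1 = -4
  -5 + 10 = 5
  -3 + 1 = -2
  -3 + 10 = 7
  1 + 10 = 11
Collected distinct sums: {-8, -4, -2, 5, 7, 11}
|A +̂ A| = 6
(Reference bound: |A +̂ A| ≥ 2|A| - 3 for |A| ≥ 2, with |A| = 4 giving ≥ 5.)

|A +̂ A| = 6


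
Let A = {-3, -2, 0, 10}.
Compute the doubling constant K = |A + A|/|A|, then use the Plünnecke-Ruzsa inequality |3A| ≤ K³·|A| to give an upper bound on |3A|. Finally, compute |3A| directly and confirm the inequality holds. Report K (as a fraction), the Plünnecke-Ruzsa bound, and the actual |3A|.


|A| = 4.
Step 1: Compute A + A by enumerating all 16 pairs.
A + A = {-6, -5, -4, -3, -2, 0, 7, 8, 10, 20}, so |A + A| = 10.
Step 2: Doubling constant K = |A + A|/|A| = 10/4 = 10/4 ≈ 2.5000.
Step 3: Plünnecke-Ruzsa gives |3A| ≤ K³·|A| = (2.5000)³ · 4 ≈ 62.5000.
Step 4: Compute 3A = A + A + A directly by enumerating all triples (a,b,c) ∈ A³; |3A| = 19.
Step 5: Check 19 ≤ 62.5000? Yes ✓.

K = 10/4, Plünnecke-Ruzsa bound K³|A| ≈ 62.5000, |3A| = 19, inequality holds.


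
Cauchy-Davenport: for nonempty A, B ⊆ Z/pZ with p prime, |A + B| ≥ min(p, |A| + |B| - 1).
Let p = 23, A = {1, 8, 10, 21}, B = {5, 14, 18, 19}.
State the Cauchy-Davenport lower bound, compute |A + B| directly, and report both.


Cauchy-Davenport: |A + B| ≥ min(p, |A| + |B| - 1) for A, B nonempty in Z/pZ.
|A| = 4, |B| = 4, p = 23.
CD lower bound = min(23, 4 + 4 - 1) = min(23, 7) = 7.
Compute A + B mod 23 directly:
a = 1: 1+5=6, 1+14=15, 1+18=19, 1+19=20
a = 8: 8+5=13, 8+14=22, 8+18=3, 8+19=4
a = 10: 10+5=15, 10+14=1, 10+18=5, 10+19=6
a = 21: 21+5=3, 21+14=12, 21+18=16, 21+19=17
A + B = {1, 3, 4, 5, 6, 12, 13, 15, 16, 17, 19, 20, 22}, so |A + B| = 13.
Verify: 13 ≥ 7? Yes ✓.

CD lower bound = 7, actual |A + B| = 13.


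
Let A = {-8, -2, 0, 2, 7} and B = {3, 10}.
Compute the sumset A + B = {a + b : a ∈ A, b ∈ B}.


A + B = {a + b : a ∈ A, b ∈ B}.
Enumerate all |A|·|B| = 5·2 = 10 pairs (a, b) and collect distinct sums.
a = -8: -8+3=-5, -8+10=2
a = -2: -2+3=1, -2+10=8
a = 0: 0+3=3, 0+10=10
a = 2: 2+3=5, 2+10=12
a = 7: 7+3=10, 7+10=17
Collecting distinct sums: A + B = {-5, 1, 2, 3, 5, 8, 10, 12, 17}
|A + B| = 9

A + B = {-5, 1, 2, 3, 5, 8, 10, 12, 17}


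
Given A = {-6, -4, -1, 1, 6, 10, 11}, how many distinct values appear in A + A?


A + A = {a + a' : a, a' ∈ A}; |A| = 7.
General bounds: 2|A| - 1 ≤ |A + A| ≤ |A|(|A|+1)/2, i.e. 13 ≤ |A + A| ≤ 28.
Lower bound 2|A|-1 is attained iff A is an arithmetic progression.
Enumerate sums a + a' for a ≤ a' (symmetric, so this suffices):
a = -6: -6+-6=-12, -6+-4=-10, -6+-1=-7, -6+1=-5, -6+6=0, -6+10=4, -6+11=5
a = -4: -4+-4=-8, -4+-1=-5, -4+1=-3, -4+6=2, -4+10=6, -4+11=7
a = -1: -1+-1=-2, -1+1=0, -1+6=5, -1+10=9, -1+11=10
a = 1: 1+1=2, 1+6=7, 1+10=11, 1+11=12
a = 6: 6+6=12, 6+10=16, 6+11=17
a = 10: 10+10=20, 10+11=21
a = 11: 11+11=22
Distinct sums: {-12, -10, -8, -7, -5, -3, -2, 0, 2, 4, 5, 6, 7, 9, 10, 11, 12, 16, 17, 20, 21, 22}
|A + A| = 22

|A + A| = 22


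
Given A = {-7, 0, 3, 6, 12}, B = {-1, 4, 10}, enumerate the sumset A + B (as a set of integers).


A + B = {a + b : a ∈ A, b ∈ B}.
Enumerate all |A|·|B| = 5·3 = 15 pairs (a, b) and collect distinct sums.
a = -7: -7+-1=-8, -7+4=-3, -7+10=3
a = 0: 0+-1=-1, 0+4=4, 0+10=10
a = 3: 3+-1=2, 3+4=7, 3+10=13
a = 6: 6+-1=5, 6+4=10, 6+10=16
a = 12: 12+-1=11, 12+4=16, 12+10=22
Collecting distinct sums: A + B = {-8, -3, -1, 2, 3, 4, 5, 7, 10, 11, 13, 16, 22}
|A + B| = 13

A + B = {-8, -3, -1, 2, 3, 4, 5, 7, 10, 11, 13, 16, 22}


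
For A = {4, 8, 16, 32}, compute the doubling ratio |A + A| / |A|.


|A| = 4.
Compute A + A by enumerating all 16 pairs.
A + A = {8, 12, 16, 20, 24, 32, 36, 40, 48, 64}, so |A + A| = 10.
K = |A + A| / |A| = 10/4 = 5/2 ≈ 2.5000.
Reference: AP of size 4 gives K = 7/4 ≈ 1.7500; a fully generic set of size 4 gives K ≈ 2.5000.

|A| = 4, |A + A| = 10, K = 10/4 = 5/2.


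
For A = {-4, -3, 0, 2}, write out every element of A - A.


A - A = {a - a' : a, a' ∈ A}.
Compute a - a' for each ordered pair (a, a'):
a = -4: -4--4=0, -4--3=-1, -4-0=-4, -4-2=-6
a = -3: -3--4=1, -3--3=0, -3-0=-3, -3-2=-5
a = 0: 0--4=4, 0--3=3, 0-0=0, 0-2=-2
a = 2: 2--4=6, 2--3=5, 2-0=2, 2-2=0
Collecting distinct values (and noting 0 appears from a-a):
A - A = {-6, -5, -4, -3, -2, -1, 0, 1, 2, 3, 4, 5, 6}
|A - A| = 13

A - A = {-6, -5, -4, -3, -2, -1, 0, 1, 2, 3, 4, 5, 6}


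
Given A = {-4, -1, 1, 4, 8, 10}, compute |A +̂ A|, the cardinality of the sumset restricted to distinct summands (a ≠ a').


Restricted sumset: A +̂ A = {a + a' : a ∈ A, a' ∈ A, a ≠ a'}.
Equivalently, take A + A and drop any sum 2a that is achievable ONLY as a + a for a ∈ A (i.e. sums representable only with equal summands).
Enumerate pairs (a, a') with a < a' (symmetric, so each unordered pair gives one sum; this covers all a ≠ a'):
  -4 + -1 = -5
  -4 + 1 = -3
  -4 + 4 = 0
  -4 + 8 = 4
  -4 + 10 = 6
  -1 + 1 = 0
  -1 + 4 = 3
  -1 + 8 = 7
  -1 + 10 = 9
  1 + 4 = 5
  1 + 8 = 9
  1 + 10 = 11
  4 + 8 = 12
  4 + 10 = 14
  8 + 10 = 18
Collected distinct sums: {-5, -3, 0, 3, 4, 5, 6, 7, 9, 11, 12, 14, 18}
|A +̂ A| = 13
(Reference bound: |A +̂ A| ≥ 2|A| - 3 for |A| ≥ 2, with |A| = 6 giving ≥ 9.)

|A +̂ A| = 13


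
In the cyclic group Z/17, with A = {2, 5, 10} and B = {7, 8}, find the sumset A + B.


Work in Z/17Z: reduce every sum a + b modulo 17.
Enumerate all 6 pairs:
a = 2: 2+7=9, 2+8=10
a = 5: 5+7=12, 5+8=13
a = 10: 10+7=0, 10+8=1
Distinct residues collected: {0, 1, 9, 10, 12, 13}
|A + B| = 6 (out of 17 total residues).

A + B = {0, 1, 9, 10, 12, 13}


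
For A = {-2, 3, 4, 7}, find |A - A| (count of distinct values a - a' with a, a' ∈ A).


A - A = {a - a' : a, a' ∈ A}; |A| = 4.
Bounds: 2|A|-1 ≤ |A - A| ≤ |A|² - |A| + 1, i.e. 7 ≤ |A - A| ≤ 13.
Note: 0 ∈ A - A always (from a - a). The set is symmetric: if d ∈ A - A then -d ∈ A - A.
Enumerate nonzero differences d = a - a' with a > a' (then include -d):
Positive differences: {1, 3, 4, 5, 6, 9}
Full difference set: {0} ∪ (positive diffs) ∪ (negative diffs).
|A - A| = 1 + 2·6 = 13 (matches direct enumeration: 13).

|A - A| = 13


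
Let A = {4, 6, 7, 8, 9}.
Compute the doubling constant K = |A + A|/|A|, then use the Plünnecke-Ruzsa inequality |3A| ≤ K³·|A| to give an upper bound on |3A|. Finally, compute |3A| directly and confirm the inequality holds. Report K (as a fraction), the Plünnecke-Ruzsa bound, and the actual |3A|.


|A| = 5.
Step 1: Compute A + A by enumerating all 25 pairs.
A + A = {8, 10, 11, 12, 13, 14, 15, 16, 17, 18}, so |A + A| = 10.
Step 2: Doubling constant K = |A + A|/|A| = 10/5 = 10/5 ≈ 2.0000.
Step 3: Plünnecke-Ruzsa gives |3A| ≤ K³·|A| = (2.0000)³ · 5 ≈ 40.0000.
Step 4: Compute 3A = A + A + A directly by enumerating all triples (a,b,c) ∈ A³; |3A| = 15.
Step 5: Check 15 ≤ 40.0000? Yes ✓.

K = 10/5, Plünnecke-Ruzsa bound K³|A| ≈ 40.0000, |3A| = 15, inequality holds.


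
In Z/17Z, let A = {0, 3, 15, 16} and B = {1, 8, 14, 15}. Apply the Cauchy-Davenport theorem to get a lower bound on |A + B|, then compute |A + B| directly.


Cauchy-Davenport: |A + B| ≥ min(p, |A| + |B| - 1) for A, B nonempty in Z/pZ.
|A| = 4, |B| = 4, p = 17.
CD lower bound = min(17, 4 + 4 - 1) = min(17, 7) = 7.
Compute A + B mod 17 directly:
a = 0: 0+1=1, 0+8=8, 0+14=14, 0+15=15
a = 3: 3+1=4, 3+8=11, 3+14=0, 3+15=1
a = 15: 15+1=16, 15+8=6, 15+14=12, 15+15=13
a = 16: 16+1=0, 16+8=7, 16+14=13, 16+15=14
A + B = {0, 1, 4, 6, 7, 8, 11, 12, 13, 14, 15, 16}, so |A + B| = 12.
Verify: 12 ≥ 7? Yes ✓.

CD lower bound = 7, actual |A + B| = 12.


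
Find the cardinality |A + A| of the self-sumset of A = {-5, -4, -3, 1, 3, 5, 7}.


A + A = {a + a' : a, a' ∈ A}; |A| = 7.
General bounds: 2|A| - 1 ≤ |A + A| ≤ |A|(|A|+1)/2, i.e. 13 ≤ |A + A| ≤ 28.
Lower bound 2|A|-1 is attained iff A is an arithmetic progression.
Enumerate sums a + a' for a ≤ a' (symmetric, so this suffices):
a = -5: -5+-5=-10, -5+-4=-9, -5+-3=-8, -5+1=-4, -5+3=-2, -5+5=0, -5+7=2
a = -4: -4+-4=-8, -4+-3=-7, -4+1=-3, -4+3=-1, -4+5=1, -4+7=3
a = -3: -3+-3=-6, -3+1=-2, -3+3=0, -3+5=2, -3+7=4
a = 1: 1+1=2, 1+3=4, 1+5=6, 1+7=8
a = 3: 3+3=6, 3+5=8, 3+7=10
a = 5: 5+5=10, 5+7=12
a = 7: 7+7=14
Distinct sums: {-10, -9, -8, -7, -6, -4, -3, -2, -1, 0, 1, 2, 3, 4, 6, 8, 10, 12, 14}
|A + A| = 19

|A + A| = 19


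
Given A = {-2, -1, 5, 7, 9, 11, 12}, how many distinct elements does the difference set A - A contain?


A - A = {a - a' : a, a' ∈ A}; |A| = 7.
Bounds: 2|A|-1 ≤ |A - A| ≤ |A|² - |A| + 1, i.e. 13 ≤ |A - A| ≤ 43.
Note: 0 ∈ A - A always (from a - a). The set is symmetric: if d ∈ A - A then -d ∈ A - A.
Enumerate nonzero differences d = a - a' with a > a' (then include -d):
Positive differences: {1, 2, 3, 4, 5, 6, 7, 8, 9, 10, 11, 12, 13, 14}
Full difference set: {0} ∪ (positive diffs) ∪ (negative diffs).
|A - A| = 1 + 2·14 = 29 (matches direct enumeration: 29).

|A - A| = 29


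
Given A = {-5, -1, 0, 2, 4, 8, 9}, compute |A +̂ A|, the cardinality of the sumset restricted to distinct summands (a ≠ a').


Restricted sumset: A +̂ A = {a + a' : a ∈ A, a' ∈ A, a ≠ a'}.
Equivalently, take A + A and drop any sum 2a that is achievable ONLY as a + a for a ∈ A (i.e. sums representable only with equal summands).
Enumerate pairs (a, a') with a < a' (symmetric, so each unordered pair gives one sum; this covers all a ≠ a'):
  -5 + -1 = -6
  -5 + 0 = -5
  -5 + 2 = -3
  -5 + 4 = -1
  -5 + 8 = 3
  -5 + 9 = 4
  -1 + 0 = -1
  -1 + 2 = 1
  -1 + 4 = 3
  -1 + 8 = 7
  -1 + 9 = 8
  0 + 2 = 2
  0 + 4 = 4
  0 + 8 = 8
  0 + 9 = 9
  2 + 4 = 6
  2 + 8 = 10
  2 + 9 = 11
  4 + 8 = 12
  4 + 9 = 13
  8 + 9 = 17
Collected distinct sums: {-6, -5, -3, -1, 1, 2, 3, 4, 6, 7, 8, 9, 10, 11, 12, 13, 17}
|A +̂ A| = 17
(Reference bound: |A +̂ A| ≥ 2|A| - 3 for |A| ≥ 2, with |A| = 7 giving ≥ 11.)

|A +̂ A| = 17
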